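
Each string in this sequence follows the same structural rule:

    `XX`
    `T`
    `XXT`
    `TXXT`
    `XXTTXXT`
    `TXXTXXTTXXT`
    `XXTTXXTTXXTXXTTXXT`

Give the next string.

This is a Fibonacci-style word recurrence s(k) = s(k−2)·s(k−1): e.g. XX·T = XXT.
The next term joins TXXTXXTTXXT and XXTTXXTTXXTXXTTXXT.

TXXTXXTTXXTXXTTXXTTXXTXXTTXXT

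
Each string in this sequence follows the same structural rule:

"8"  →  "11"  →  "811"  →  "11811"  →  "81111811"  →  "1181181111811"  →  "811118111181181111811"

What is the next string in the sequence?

1181181111811811118111181181111811

Each term (from the third on) is the two preceding terms concatenated in order: term 3 = 8·11 = 811.
So term 8 is 1181181111811·811118111181181111811.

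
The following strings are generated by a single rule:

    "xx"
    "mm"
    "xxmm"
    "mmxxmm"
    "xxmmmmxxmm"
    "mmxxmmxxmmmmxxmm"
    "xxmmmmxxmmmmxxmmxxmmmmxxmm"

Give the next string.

mmxxmmxxmmmmxxmmxxmmmmxxmmmmxxmmxxmmmmxxmm

From term 3 onward, concatenate the second-to-last term with the last: xx·mm = xxmm, mm·xxmm = mmxxmm, …
So term 8 is mmxxmmxxmmmmxxmm·xxmmmmxxmmmmxxmmxxmmmmxxmm.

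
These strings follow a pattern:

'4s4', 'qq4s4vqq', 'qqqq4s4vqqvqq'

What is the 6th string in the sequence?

Every step adds qq to the front and vqq to the end of the previous string.
From qqqq4s4vqqvqq, 3 further steps: qqqq4s4vqqvqq → qqqqqq4s4vqqvqqvqq → qqqqqqqq4s4vqqvqqvqqvqq → (answer).

qqqqqqqqqq4s4vqqvqqvqqvqqvqq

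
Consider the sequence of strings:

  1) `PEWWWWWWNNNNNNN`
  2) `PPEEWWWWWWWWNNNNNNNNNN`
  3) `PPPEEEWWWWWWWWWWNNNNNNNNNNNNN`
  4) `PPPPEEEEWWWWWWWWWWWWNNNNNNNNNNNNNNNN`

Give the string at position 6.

PPPPPPEEEEEEWWWWWWWWWWWWWWWWNNNNNNNNNNNNNNNNNNNNNN

The n-th term is n-1 P's then n-1 E's then 2n+2 W's then 3n+1 N's, where the shown terms are n = 2, 3, 4, 5.
Setting n = 7 gives 6, 6, 16, 22 characters in each block.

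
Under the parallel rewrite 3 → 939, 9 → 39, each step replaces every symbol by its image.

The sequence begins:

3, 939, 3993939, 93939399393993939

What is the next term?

39939399393993939399393993939399393993939

φ(93939399393993939) expands symbol-by-symbol to 39 939 39 939 39 939 39 39 939 39 939 39 39 939 39 939 39; joining the 17 pieces gives the next term.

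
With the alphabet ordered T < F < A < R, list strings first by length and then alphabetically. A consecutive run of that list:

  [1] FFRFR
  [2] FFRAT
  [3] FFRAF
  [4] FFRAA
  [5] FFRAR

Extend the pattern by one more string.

FFRRT

Find the rightmost character of FFRAR below R, bump it to the next letter, and reset everything to its right to T.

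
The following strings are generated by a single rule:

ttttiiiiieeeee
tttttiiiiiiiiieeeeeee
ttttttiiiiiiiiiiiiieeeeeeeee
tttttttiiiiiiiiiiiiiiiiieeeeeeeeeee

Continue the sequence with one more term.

Term n consists of n+3 t's, followed by 4n+1 i's, followed by 2n+3 e's (n = 1, 2, …).
For the next term, n = 5, so the run lengths are 8, 21, 13.

ttttttttiiiiiiiiiiiiiiiiiiiiieeeeeeeeeeeee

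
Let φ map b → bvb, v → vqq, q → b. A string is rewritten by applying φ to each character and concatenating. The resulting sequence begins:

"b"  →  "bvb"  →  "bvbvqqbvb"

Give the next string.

bvbvqqbvbvqqbbbvbvqqbvb

Expanding bvbvqqbvb: b→bvb, v→vqq, b→bvb, v→vqq, q→b, q→b, b→bvb, v→vqq, b→bvb. Concatenated: bvb vqq bvb vqq b b bvb vqq bvb.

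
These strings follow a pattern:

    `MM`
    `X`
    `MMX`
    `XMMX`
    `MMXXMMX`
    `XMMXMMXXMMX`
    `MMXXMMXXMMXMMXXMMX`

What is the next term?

This is a Fibonacci-style word recurrence s(k) = s(k−2)·s(k−1): e.g. MM·X = MMX.
Continuing: XMMXMMXXMMX · MMXXMMXXMMXMMXXMMX gives term 8.

XMMXMMXXMMXMMXXMMXXMMXMMXXMMX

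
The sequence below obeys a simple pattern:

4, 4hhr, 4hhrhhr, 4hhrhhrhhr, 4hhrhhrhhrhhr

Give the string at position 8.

Each term is the previous one with hhr appended.
From 4hhrhhrhhrhhr, 3 further steps: 4hhrhhrhhrhhr → 4hhrhhrhhrhhrhhr → 4hhrhhrhhrhhrhhrhhr → (answer).

4hhrhhrhhrhhrhhrhhrhhr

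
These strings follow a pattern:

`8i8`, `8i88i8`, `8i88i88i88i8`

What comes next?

Each string is two copies of the previous one concatenated.
Doubling 8i88i88i88i8:

8i88i88i88i88i88i88i88i8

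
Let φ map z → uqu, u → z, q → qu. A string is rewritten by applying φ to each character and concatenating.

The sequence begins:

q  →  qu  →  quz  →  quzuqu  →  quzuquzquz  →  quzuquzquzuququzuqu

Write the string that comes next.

quzuquzquzuququzuquzquzquzuquzquz

φ(quzuquzquzuququzuqu) expands symbol-by-symbol to qu z uqu z qu z uqu qu z uqu z qu z qu z uqu z qu z; joining the 19 pieces gives the next term.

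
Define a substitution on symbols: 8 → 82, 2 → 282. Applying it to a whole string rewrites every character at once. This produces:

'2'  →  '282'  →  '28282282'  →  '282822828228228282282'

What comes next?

Replace each of the 21 characters of 282822828228228282282 in place — 282 82 282 82 282 282 82 282 82 282 282 82 282 282 82 282 82 282 282 82 282 — and concatenate.

2828228282282282822828228228282282282822828228228282282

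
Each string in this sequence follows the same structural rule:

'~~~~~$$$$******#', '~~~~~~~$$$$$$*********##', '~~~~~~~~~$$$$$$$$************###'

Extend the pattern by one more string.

Each string has the form ~^{2n+3} $^{2n+2} *^{3n+3} #^{n} (n = 1, 2, …).
At n = 4 the blocks have lengths 11, 10, 15, 4.

~~~~~~~~~~~$$$$$$$$$$***************####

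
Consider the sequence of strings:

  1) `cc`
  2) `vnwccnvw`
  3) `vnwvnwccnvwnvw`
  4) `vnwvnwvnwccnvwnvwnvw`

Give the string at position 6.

Every step adds vnw to the front and nvw to the end of the previous string.
From vnwvnwvnwccnvwnvwnvw, 2 further steps: vnwvnwvnwccnvwnvwnvw → vnwvnwvnwvnwccnvwnvwnvwnvw → (answer).

vnwvnwvnwvnwvnwccnvwnvwnvwnvwnvw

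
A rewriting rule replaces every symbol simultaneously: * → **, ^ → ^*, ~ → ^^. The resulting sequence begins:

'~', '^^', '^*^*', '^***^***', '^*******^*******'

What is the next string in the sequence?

Rewriting the 16 symbols of ^*******^******* one by one yields ^* ** ** ** ** ** ** ** ^* ** ** ** ** ** ** **; concatenated:

^***************^***************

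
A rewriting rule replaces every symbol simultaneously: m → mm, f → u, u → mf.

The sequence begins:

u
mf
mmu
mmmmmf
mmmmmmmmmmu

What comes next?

mmmmmmmmmmmmmmmmmmmmmf

Expanding mmmmmmmmmmu: m→mm, m→mm, m→mm, m→mm, m→mm, m→mm, m→mm, m→mm, m→mm, m→mm, u→mf. Concatenated: mm mm mm mm mm mm mm mm mm mm mf.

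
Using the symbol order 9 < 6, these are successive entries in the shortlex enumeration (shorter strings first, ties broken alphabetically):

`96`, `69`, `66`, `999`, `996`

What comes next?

969

The successor of 996 increments the rightmost position that isn't already 6 and resets every position after it to 9.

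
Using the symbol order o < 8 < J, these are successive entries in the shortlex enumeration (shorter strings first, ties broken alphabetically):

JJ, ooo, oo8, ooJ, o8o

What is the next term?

o88

Find the rightmost character of o8o below J, bump it to the next letter, and reset everything to its right to o.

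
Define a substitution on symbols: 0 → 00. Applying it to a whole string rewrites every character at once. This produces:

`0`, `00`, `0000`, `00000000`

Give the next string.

Expanding 00000000: 0→00, 0→00, 0→00, 0→00, 0→00, 0→00, 0→00, 0→00. Concatenated: 00 00 00 00 00 00 00 00.

0000000000000000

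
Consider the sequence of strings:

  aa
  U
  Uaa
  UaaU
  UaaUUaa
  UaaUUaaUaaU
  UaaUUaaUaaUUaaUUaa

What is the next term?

UaaUUaaUaaUUaaUUaaUaaUUaaUaaU

This is a Fibonacci-style word recurrence s(k) = s(k−1)·s(k−2): e.g. U·aa = Uaa.
The next term joins UaaUUaaUaaUUaaUUaa and UaaUUaaUaaU.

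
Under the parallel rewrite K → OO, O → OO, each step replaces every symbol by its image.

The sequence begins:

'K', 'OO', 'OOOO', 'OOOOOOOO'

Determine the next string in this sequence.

OOOOOOOOOOOOOOOO

Rewriting each symbol of OOOOOOOO: O→OO, O→OO, O→OO, O→OO, O→OO, O→OO, O→OO, O→OO, which concatenates to OO OO OO OO OO OO OO OO.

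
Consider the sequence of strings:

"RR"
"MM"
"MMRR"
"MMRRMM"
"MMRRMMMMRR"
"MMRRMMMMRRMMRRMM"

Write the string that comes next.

MMRRMMMMRRMMRRMMMMRRMMMMRR

Each term (from the third on) is the previous term followed by the one before it: term 3 = MM·RR = MMRR.
The next term joins MMRRMMMMRRMMRRMM and MMRRMMMMRR.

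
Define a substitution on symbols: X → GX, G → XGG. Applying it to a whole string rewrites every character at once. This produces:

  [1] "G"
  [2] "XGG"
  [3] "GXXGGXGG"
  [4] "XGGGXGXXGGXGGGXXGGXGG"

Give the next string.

GXXGGXGGXGGGXXGGGXGXXGGXGGGXXGGXGGXGGGXGXXGGXGGGXXGGXGG

φ(XGGGXGXXGGXGGGXXGGXGG) expands symbol-by-symbol to GX XGG XGG XGG GX XGG GX GX XGG XGG GX XGG XGG XGG GX GX XGG XGG GX XGG XGG; joining the 21 pieces gives the next term.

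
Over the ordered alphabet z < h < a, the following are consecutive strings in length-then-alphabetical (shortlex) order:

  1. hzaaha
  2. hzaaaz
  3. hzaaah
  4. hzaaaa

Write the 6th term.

hhzzzh

Continuing the enumeration 2 steps past hzaaaa: hzaaaa → hhzzzz → (answer).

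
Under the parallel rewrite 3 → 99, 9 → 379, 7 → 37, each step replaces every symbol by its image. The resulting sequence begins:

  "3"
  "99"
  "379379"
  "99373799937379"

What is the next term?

Applying the rule to each of the 14 symbols of 99373799937379 gives the pieces 379 379 99 37 99 37 379 379 379 99 37 99 37 379, which concatenate to the answer.

3793799937993737937937999379937379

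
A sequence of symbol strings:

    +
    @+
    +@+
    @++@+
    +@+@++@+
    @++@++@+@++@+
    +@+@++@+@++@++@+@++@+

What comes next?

@++@++@+@++@++@+@++@+@++@++@+@++@+

From term 3 onward, concatenate the second-to-last term with the last: +·@+ = +@+, @+·+@+ = @++@+, …
The next term joins @++@++@+@++@+ and +@+@++@+@++@++@+@++@+.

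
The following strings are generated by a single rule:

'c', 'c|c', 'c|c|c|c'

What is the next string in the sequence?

Each string is two copies of the previous one joined by '|'.
So the next term is two copies of c|c|c|c with '|' between the halves.

c|c|c|c|c|c|c|c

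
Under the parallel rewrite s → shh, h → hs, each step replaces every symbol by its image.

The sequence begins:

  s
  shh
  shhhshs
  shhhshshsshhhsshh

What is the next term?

shhhshshsshhhsshhhsshhshhhshshsshhshhhshs

Replace each of the 17 characters of shhhshshsshhhsshh in place — shh hs hs hs shh hs shh hs shh shh hs hs hs shh shh hs hs — and concatenate.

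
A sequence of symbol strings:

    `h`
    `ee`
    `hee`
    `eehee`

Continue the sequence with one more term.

Each term (from the third on) is the two preceding terms concatenated in order: term 3 = h·ee = hee.
So term 5 is hee·eehee.

heeeehee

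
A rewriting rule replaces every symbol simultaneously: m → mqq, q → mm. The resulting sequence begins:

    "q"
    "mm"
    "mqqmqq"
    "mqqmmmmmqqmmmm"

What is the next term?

mqqmmmmmqqmqqmqqmqqmqqmmmmmqqmqqmqqmqq

Replace each of the 14 characters of mqqmmmmmqqmmmm in place — mqq mm mm mqq mqq mqq mqq mqq mm mm mqq mqq mqq mqq — and concatenate.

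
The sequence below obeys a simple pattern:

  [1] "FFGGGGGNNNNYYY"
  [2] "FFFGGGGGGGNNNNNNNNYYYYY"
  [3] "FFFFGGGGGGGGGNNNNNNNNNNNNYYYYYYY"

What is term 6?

Reading off run lengths: F runs 2, 3, 4; G runs 5, 7, 9; N runs 4, 8, 12; Y runs 3, 5, 7 — each is linear in n (n = 1, 2, …).
Setting n = 6 gives 7, 15, 24, 13 characters in each block.

FFFFFFFGGGGGGGGGGGGGGGNNNNNNNNNNNNNNNNNNNNNNNNYYYYYYYYYYYYY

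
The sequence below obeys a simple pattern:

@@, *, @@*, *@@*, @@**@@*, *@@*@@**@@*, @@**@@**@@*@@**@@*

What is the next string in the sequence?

*@@*@@**@@*@@**@@**@@*@@**@@*

Each term (from the third on) is the two preceding terms concatenated in order: term 3 = @@·* = @@*.
Continuing: *@@*@@**@@* · @@**@@**@@*@@**@@* gives term 8.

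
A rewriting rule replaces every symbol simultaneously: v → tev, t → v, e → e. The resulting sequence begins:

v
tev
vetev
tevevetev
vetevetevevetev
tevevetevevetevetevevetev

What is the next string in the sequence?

Applying the rule to each of the 25 symbols of tevevetevevetevetevevetev gives the pieces v e tev e tev e v e tev e tev e v e tev e v e tev e tev e v e tev, which concatenate to the answer.

vetevetevevetevetevevetevevetevetevevetev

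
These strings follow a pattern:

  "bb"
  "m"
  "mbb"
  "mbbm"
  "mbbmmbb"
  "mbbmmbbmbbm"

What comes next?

mbbmmbbmbbmmbbmmbb

From term 3 onward, concatenate the last term with the second-to-last: m·bb = mbb, mbb·m = mbbm, …
So term 7 is mbbmmbbmbbm·mbbmmbb.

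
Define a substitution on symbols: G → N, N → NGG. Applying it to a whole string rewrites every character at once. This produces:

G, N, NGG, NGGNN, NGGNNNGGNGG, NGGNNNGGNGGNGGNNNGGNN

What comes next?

Rewriting the 21 symbols of NGGNNNGGNGGNGGNNNGGNN one by one yields NGG N N NGG NGG NGG N N NGG N N NGG N N NGG NGG NGG N N NGG NGG; concatenated:

NGGNNNGGNGGNGGNNNGGNNNGGNNNGGNGGNGGNNNGGNGG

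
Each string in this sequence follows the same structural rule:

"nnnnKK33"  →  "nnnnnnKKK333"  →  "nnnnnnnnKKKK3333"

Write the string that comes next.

Term n consists of 2n n's, followed by n K's, followed by n 3's, where the shown terms are n = 2, 3, 4.
Setting n = 5 gives 10, 5, 5 characters in each block.

nnnnnnnnnnKKKKK33333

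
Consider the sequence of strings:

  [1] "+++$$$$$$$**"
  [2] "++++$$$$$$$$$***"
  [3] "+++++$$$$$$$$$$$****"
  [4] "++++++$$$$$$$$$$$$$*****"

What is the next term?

+++++++$$$$$$$$$$$$$$$******

Reading off run lengths: + runs 3, 4, 5, 6; $ runs 7, 9, 11, 13; * runs 2, 3, 4, 5 — each is linear in n, where the shown terms are n = 3, 4, 5, 6.
Setting n = 7 gives 7, 15, 6 characters in each block.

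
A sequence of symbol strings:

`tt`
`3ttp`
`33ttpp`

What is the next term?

Every step adds 3 to the front and p to the end of the previous string.
Applying this once more to 33ttpp:

333ttppp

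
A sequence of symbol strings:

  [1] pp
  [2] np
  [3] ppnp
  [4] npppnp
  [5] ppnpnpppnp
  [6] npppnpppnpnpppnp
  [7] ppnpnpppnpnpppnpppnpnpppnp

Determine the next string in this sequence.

From term 3 onward, concatenate the second-to-last term with the last: pp·np = ppnp, np·ppnp = npppnp, …
So term 8 is npppnpppnpnpppnp·ppnpnpppnpnpppnpppnpnpppnp.

npppnpppnpnpppnpppnpnpppnpnpppnpppnpnpppnp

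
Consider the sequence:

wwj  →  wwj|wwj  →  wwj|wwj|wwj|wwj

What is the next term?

wwj|wwj|wwj|wwj|wwj|wwj|wwj|wwj

s(k+1) = s(k)·|·s(k) — each term doubles the last with '|' between the halves.
One more doubling of wwj|wwj|wwj|wwj gives the answer.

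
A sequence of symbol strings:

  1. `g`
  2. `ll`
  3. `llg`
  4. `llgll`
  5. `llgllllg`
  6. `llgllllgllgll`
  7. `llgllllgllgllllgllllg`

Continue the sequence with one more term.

This is a Fibonacci-style word recurrence s(k) = s(k−1)·s(k−2): e.g. ll·g = llg.
So term 8 is llgllllgllgllllgllllg·llgllllgllgll.

llgllllgllgllllgllllgllgllllgllgll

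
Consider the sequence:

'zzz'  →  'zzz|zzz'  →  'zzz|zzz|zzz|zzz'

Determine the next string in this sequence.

Every step duplicates the string with '|' between the halves.
Doubling zzz|zzz|zzz|zzz with '|' between the halves:

zzz|zzz|zzz|zzz|zzz|zzz|zzz|zzz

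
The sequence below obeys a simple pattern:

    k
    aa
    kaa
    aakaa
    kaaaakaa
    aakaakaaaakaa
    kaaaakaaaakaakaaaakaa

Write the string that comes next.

Each term (from the third on) is the two preceding terms concatenated in order: term 3 = k·aa = kaa.
The next term joins aakaakaaaakaa and kaaaakaaaakaakaaaakaa.

aakaakaaaakaakaaaakaaaakaakaaaakaa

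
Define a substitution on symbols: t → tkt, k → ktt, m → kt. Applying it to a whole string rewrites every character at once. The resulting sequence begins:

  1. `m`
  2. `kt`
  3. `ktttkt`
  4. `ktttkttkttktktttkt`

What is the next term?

φ(ktttkttkttktktttkt) expands symbol-by-symbol to ktt tkt tkt tkt ktt tkt tkt ktt tkt tkt ktt tkt ktt tkt tkt tkt ktt tkt; joining the 18 pieces gives the next term.

ktttkttkttktktttkttktktttkttktktttktktttkttkttktktttkt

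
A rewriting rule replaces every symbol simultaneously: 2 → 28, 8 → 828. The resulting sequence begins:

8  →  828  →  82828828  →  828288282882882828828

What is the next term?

8282882828828828288282882882828828828288282882882828828

Replace each of the 21 characters of 828288282882882828828 in place — 828 28 828 28 828 828 28 828 28 828 828 28 828 828 28 828 28 828 828 28 828 — and concatenate.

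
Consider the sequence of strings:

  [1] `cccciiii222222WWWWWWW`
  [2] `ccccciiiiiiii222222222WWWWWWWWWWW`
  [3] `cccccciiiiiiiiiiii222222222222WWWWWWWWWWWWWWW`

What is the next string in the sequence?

ccccccciiiiiiiiiiiiiiii222222222222222WWWWWWWWWWWWWWWWWWW

Reading off run lengths: c runs 4, 5, 6; i runs 4, 8, 12; 2 runs 6, 9, 12; W runs 7, 11, 15 — each is linear in n (n = 1, 2, …).
Setting n = 4 gives 7, 16, 15, 19 characters in each block.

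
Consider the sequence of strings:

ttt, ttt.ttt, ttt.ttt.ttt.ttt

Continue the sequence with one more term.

Every step duplicates the string with '.' between the halves.
One more doubling of ttt.ttt.ttt.ttt gives the answer.

ttt.ttt.ttt.ttt.ttt.ttt.ttt.ttt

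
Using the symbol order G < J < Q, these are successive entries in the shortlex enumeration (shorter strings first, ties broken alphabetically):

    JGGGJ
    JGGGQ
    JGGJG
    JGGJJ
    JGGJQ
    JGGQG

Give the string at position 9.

JGJGG

Advancing 3 positions from JGGQG through JGGQG → JGGQJ → JGGQQ reaches term 9.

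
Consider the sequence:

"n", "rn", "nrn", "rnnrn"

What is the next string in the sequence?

nrnrnnrn

Each term (from the third on) is the two preceding terms concatenated in order: term 3 = n·rn = nrn.
So term 5 is nrn·rnnrn.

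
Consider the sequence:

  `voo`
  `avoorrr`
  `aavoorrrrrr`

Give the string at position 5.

aaaavoorrrrrrrrrrrr

Each term wraps the previous one in a on the left and rrr on the right.
From aavoorrrrrr, 2 further steps: aavoorrrrrr → aaavoorrrrrrrrr → (answer).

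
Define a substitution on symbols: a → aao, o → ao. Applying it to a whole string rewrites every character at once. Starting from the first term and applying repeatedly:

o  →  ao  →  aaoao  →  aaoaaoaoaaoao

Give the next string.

Replace each of the 13 characters of aaoaaoaoaaoao in place — aao aao ao aao aao ao aao ao aao aao ao aao ao — and concatenate.

aaoaaoaoaaoaaoaoaaoaoaaoaaoaoaaoao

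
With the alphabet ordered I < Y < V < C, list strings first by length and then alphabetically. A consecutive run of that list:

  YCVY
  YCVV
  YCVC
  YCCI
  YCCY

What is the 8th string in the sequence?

VIII

Stepping forward 3 times from YCCY: YCCY → YCCV → YCCC, then the target.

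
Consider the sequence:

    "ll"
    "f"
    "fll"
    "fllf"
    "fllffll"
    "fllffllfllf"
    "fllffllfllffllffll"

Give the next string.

fllffllfllffllffllfllffllfllf

From term 3 onward, concatenate the last term with the second-to-last: f·ll = fll, fll·f = fllf, …
Continuing: fllffllfllffllffll · fllffllfllf gives term 8.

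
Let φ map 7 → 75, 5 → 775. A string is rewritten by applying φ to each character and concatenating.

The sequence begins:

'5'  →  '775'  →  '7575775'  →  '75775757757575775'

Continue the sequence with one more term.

75775757577575775757577575775757757575775

φ(75775757757575775) expands symbol-by-symbol to 75 775 75 75 775 75 775 75 75 775 75 775 75 775 75 75 775; joining the 17 pieces gives the next term.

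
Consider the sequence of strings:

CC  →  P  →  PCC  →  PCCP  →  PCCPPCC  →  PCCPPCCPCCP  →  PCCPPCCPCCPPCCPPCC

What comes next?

From term 3 onward, concatenate the last term with the second-to-last: P·CC = PCC, PCC·P = PCCP, …
So term 8 is PCCPPCCPCCPPCCPPCC·PCCPPCCPCCP.

PCCPPCCPCCPPCCPPCCPCCPPCCPCCP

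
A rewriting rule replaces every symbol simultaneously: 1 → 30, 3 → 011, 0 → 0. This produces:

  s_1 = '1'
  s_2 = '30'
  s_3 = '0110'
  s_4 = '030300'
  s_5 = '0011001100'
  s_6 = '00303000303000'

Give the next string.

Rewriting the 14 symbols of 00303000303000 one by one yields 0 0 011 0 011 0 0 0 011 0 011 0 0 0; concatenated:

0001100110000110011000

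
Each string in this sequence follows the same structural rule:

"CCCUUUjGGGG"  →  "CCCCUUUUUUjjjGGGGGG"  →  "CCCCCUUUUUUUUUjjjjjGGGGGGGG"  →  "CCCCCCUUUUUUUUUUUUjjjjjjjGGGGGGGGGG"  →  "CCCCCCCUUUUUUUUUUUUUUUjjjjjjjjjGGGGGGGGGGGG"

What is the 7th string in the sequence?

CCCCCCCCCUUUUUUUUUUUUUUUUUUUUUjjjjjjjjjjjjjGGGGGGGGGGGGGGGG

Term n consists of n+2 C's, followed by 3n U's, followed by 2n-1 j's, followed by 2n+2 G's (n = 1, 2, …).
At n = 7 the blocks have lengths 9, 21, 13, 16.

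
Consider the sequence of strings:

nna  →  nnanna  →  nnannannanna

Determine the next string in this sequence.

Each string is two copies of the previous one concatenated.
Doubling nnannannanna:

nnannannannannannannanna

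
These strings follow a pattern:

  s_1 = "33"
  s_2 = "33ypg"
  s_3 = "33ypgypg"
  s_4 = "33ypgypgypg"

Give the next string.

33ypgypgypgypg

The strings grow by a fixed suffix ypg each time.
So the next term is 33ypgypgypg·ypg.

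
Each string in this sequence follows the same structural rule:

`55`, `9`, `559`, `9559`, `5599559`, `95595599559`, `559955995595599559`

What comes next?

This is a Fibonacci-style word recurrence s(k) = s(k−2)·s(k−1): e.g. 55·9 = 559.
The next term joins 95595599559 and 559955995595599559.

95595599559559955995595599559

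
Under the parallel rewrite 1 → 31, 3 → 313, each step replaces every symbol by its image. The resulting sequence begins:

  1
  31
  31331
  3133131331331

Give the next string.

3133131331331313313133133131331331

Replace each of the 13 characters of 3133131331331 in place — 313 31 313 313 31 313 31 313 313 31 313 313 31 — and concatenate.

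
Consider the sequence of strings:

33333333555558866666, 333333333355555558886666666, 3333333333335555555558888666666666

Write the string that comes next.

Term n consists of 2n+2 3's, followed by 2n-1 5's, followed by n-1 8's, followed by 2n-1 6's, where the shown terms are n = 3, 4, 5.
For the next term, n = 6, so the run lengths are 14, 11, 5, 11.

33333333333333555555555558888866666666666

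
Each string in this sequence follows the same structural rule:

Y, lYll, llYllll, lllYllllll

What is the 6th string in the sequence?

lllllYllllllllll

Each term wraps the previous one in l on the left and ll on the right.
From lllYllllll, 2 further steps: lllYllllll → llllYllllllll → (answer).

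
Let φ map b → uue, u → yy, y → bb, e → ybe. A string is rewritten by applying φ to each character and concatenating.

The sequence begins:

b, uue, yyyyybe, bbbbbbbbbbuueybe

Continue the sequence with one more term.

Rewriting the 16 symbols of bbbbbbbbbbuueybe one by one yields uue uue uue uue uue uue uue uue uue uue yy yy ybe bb uue ybe; concatenated:

uueuueuueuueuueuueuueuueuueuueyyyyybebbuueybe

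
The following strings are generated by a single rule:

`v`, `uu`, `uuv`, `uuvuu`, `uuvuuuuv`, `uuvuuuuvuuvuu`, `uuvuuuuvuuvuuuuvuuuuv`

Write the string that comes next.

uuvuuuuvuuvuuuuvuuuuvuuvuuuuvuuvuu

Each term (from the third on) is the previous term followed by the one before it: term 3 = uu·v = uuv.
The next term joins uuvuuuuvuuvuuuuvuuuuv and uuvuuuuvuuvuu.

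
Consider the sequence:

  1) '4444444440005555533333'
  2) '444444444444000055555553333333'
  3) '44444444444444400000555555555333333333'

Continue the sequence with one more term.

4444444444444444440000005555555555533333333333

Each string has the form 4^{3n} 0^{n} 5^{2n-1} 3^{2n-1}, where the shown terms are n = 3, 4, 5.
At n = 6 the blocks have lengths 18, 6, 11, 11.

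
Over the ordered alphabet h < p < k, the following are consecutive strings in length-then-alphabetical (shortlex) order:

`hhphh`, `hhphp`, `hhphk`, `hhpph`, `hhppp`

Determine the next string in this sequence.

hhppk

The successor of hhppp increments the rightmost position that isn't already k and resets every position after it to h.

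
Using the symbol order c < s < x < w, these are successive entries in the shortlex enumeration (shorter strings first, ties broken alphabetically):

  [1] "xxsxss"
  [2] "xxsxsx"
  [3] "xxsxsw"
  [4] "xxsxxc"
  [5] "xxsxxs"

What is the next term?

Find the rightmost character of xxsxxs below w, bump it to the next letter, and reset everything to its right to c.

xxsxxx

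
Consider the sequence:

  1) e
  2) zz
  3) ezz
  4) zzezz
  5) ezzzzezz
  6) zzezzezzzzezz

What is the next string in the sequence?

This is a Fibonacci-style word recurrence s(k) = s(k−2)·s(k−1): e.g. e·zz = ezz.
Continuing: ezzzzezz · zzezzezzzzezz gives term 7.

ezzzzezzzzezzezzzzezz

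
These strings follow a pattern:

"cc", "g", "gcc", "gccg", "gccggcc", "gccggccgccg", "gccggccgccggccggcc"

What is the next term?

This is a Fibonacci-style word recurrence s(k) = s(k−1)·s(k−2): e.g. g·cc = gcc.
So term 8 is gccggccgccggccggcc·gccggccgccg.

gccggccgccggccggccgccggccgccg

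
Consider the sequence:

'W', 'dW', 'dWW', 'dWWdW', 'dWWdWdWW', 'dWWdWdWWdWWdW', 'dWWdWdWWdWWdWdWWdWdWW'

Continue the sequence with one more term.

From term 3 onward, concatenate the last term with the second-to-last: dW·W = dWW, dWW·dW = dWWdW, …
Continuing: dWWdWdWWdWWdWdWWdWdWW · dWWdWdWWdWWdW gives term 8.

dWWdWdWWdWWdWdWWdWdWWdWWdWdWWdWWdW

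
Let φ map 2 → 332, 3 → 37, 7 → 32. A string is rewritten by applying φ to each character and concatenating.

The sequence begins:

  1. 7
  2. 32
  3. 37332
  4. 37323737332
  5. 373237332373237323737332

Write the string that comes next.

37323733237323737332373237332373237332373237323737332

φ(373237332373237323737332) expands symbol-by-symbol to 37 32 37 332 37 32 37 37 332 37 32 37 332 37 32 37 332 37 32 37 32 37 37 332; joining the 24 pieces gives the next term.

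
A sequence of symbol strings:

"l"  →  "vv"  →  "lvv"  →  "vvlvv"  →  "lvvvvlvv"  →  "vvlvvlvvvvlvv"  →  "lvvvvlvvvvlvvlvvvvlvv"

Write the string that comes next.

vvlvvlvvvvlvvlvvvvlvvvvlvvlvvvvlvv

From term 3 onward, concatenate the second-to-last term with the last: l·vv = lvv, vv·lvv = vvlvv, …
So term 8 is vvlvvlvvvvlvv·lvvvvlvvvvlvvlvvvvlvv.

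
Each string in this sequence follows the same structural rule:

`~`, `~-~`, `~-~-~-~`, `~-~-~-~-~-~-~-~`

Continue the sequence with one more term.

~-~-~-~-~-~-~-~-~-~-~-~-~-~-~-~

Each string is two copies of the previous one joined by '-'.
One more doubling of ~-~-~-~-~-~-~-~ gives the answer.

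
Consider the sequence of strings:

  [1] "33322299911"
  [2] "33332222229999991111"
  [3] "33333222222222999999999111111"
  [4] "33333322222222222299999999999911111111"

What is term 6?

Term n consists of n+2 3's, followed by 3n 2's, followed by 3n 9's, followed by 2n 1's (n = 1, 2, …).
For term 6, n = 6, so the run lengths are 8, 18, 18, 12.

33333333222222222222222222999999999999999999111111111111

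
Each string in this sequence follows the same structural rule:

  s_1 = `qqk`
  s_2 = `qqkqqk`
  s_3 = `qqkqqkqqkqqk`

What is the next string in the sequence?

qqkqqkqqkqqkqqkqqkqqkqqk

Every step duplicates the string.
So the next term is two copies of qqkqqkqqkqqk.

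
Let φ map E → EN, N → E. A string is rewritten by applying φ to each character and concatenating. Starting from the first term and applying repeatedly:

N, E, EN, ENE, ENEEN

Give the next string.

ENEENENE

Apply φ to ENEEN symbol by symbol: E→EN, N→E, E→EN, E→EN, N→E; joined: EN E EN EN E.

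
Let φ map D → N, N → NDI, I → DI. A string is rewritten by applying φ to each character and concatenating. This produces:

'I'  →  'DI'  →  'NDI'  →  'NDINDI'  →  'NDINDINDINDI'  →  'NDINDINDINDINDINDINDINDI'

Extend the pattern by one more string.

Applying the rule to each of the 24 symbols of NDINDINDINDINDINDINDINDI gives the pieces NDI N DI NDI N DI NDI N DI NDI N DI NDI N DI NDI N DI NDI N DI NDI N DI, which concatenate to the answer.

NDINDINDINDINDINDINDINDINDINDINDINDINDINDINDINDI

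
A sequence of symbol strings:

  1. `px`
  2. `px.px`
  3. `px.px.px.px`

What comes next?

Every step duplicates the string with '.' between the halves.
Doubling px.px.px.px with '.' between the halves:

px.px.px.px.px.px.px.px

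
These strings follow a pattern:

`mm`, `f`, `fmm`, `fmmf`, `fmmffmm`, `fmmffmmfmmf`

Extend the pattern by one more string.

fmmffmmfmmffmmffmm

Each term (from the third on) is the previous term followed by the one before it: term 3 = f·mm = fmm.
The next term joins fmmffmmfmmf and fmmffmm.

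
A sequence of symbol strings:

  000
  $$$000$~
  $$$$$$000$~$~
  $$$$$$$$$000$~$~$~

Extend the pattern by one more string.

$$$$$$$$$$$$000$~$~$~$~

Every step adds $$$ to the front and $~ to the end of the previous string.
One more step from $$$$$$$$$000$~$~$~ gives the answer.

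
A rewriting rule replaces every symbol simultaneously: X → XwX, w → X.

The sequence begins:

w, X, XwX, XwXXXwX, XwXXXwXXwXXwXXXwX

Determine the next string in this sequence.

Replace each of the 17 characters of XwXXXwXXwXXwXXXwX in place — XwX X XwX XwX XwX X XwX XwX X XwX XwX X XwX XwX XwX X XwX — and concatenate.

XwXXXwXXwXXwXXXwXXwXXXwXXwXXXwXXwXXwXXXwX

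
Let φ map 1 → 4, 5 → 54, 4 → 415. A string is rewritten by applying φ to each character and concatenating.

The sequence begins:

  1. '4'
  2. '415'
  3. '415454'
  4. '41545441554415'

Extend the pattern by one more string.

Rewriting the 14 symbols of 41545441554415 one by one yields 415 4 54 415 54 415 415 4 54 54 415 415 4 54; concatenated:

4154544155441541545454415415454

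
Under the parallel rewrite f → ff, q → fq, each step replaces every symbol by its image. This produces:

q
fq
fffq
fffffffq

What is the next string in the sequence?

Expanding fffffffq: f→ff, f→ff, f→ff, f→ff, f→ff, f→ff, f→ff, q→fq. Concatenated: ff ff ff ff ff ff ff fq.

fffffffffffffffq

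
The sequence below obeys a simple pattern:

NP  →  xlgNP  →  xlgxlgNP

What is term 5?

The strings grow by a fixed prefix xlg each time.
From xlgxlgNP, 2 further steps: xlgxlgNP → xlgxlgxlgNP → (answer).

xlgxlgxlgxlgNP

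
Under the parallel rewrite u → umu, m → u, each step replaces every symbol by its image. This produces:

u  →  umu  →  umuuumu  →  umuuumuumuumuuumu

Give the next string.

Rewriting the 17 symbols of umuuumuumuumuuumu one by one yields umu u umu umu umu u umu umu u umu umu u umu umu umu u umu; concatenated:

umuuumuumuumuuumuumuuumuumuuumuumuumuuumu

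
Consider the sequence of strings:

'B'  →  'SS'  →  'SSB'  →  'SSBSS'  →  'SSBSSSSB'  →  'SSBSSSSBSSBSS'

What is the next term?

SSBSSSSBSSBSSSSBSSSSB

Each term (from the third on) is the previous term followed by the one before it: term 3 = SS·B = SSB.
Continuing: SSBSSSSBSSBSS · SSBSSSSB gives term 7.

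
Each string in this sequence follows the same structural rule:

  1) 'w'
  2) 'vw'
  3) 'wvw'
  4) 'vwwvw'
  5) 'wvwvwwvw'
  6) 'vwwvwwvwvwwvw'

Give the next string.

Each term (from the third on) is the two preceding terms concatenated in order: term 3 = w·vw = wvw.
Continuing: wvwvwwvw · vwwvwwvwvwwvw gives term 7.

wvwvwwvwvwwvwwvwvwwvw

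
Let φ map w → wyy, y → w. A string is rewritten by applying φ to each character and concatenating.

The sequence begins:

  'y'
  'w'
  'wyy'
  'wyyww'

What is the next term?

wyywwwyywyy

Apply φ to wyyww symbol by symbol: w→wyy, y→w, y→w, w→wyy, w→wyy; joined: wyy w w wyy wyy.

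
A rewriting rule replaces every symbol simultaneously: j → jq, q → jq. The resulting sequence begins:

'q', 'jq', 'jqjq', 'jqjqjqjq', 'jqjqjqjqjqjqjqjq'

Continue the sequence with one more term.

Replace each of the 16 characters of jqjqjqjqjqjqjqjq in place — jq jq jq jq jq jq jq jq jq jq jq jq jq jq jq jq — and concatenate.

jqjqjqjqjqjqjqjqjqjqjqjqjqjqjqjq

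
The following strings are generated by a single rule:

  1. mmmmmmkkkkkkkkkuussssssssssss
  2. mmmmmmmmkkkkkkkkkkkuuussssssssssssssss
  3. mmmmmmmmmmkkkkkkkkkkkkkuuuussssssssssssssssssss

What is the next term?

The n-th term is 2n m's then 2n+3 k's then n-1 u's then 4n s's, where the shown terms are n = 3, 4, 5.
Setting n = 6 gives 12, 15, 5, 24 characters in each block.

mmmmmmmmmmmmkkkkkkkkkkkkkkkuuuuussssssssssssssssssssssss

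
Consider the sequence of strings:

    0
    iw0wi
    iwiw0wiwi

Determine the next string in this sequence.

s(k+1) = iw·s(k)·wi, so each term gains iw as a prefix and wi as a suffix.
Applying this once more to iwiw0wiwi:

iwiwiw0wiwiwi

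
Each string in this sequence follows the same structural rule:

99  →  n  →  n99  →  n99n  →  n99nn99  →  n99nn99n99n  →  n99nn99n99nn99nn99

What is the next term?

n99nn99n99nn99nn99n99nn99n99n

From term 3 onward, concatenate the last term with the second-to-last: n·99 = n99, n99·n = n99n, …
So term 8 is n99nn99n99nn99nn99·n99nn99n99n.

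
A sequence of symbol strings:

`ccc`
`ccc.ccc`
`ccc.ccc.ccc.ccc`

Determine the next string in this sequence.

s(k+1) = s(k)·.·s(k) — each term doubles the last with '.' between the halves.
So the next term is two copies of ccc.ccc.ccc.ccc with '.' between the halves.

ccc.ccc.ccc.ccc.ccc.ccc.ccc.ccc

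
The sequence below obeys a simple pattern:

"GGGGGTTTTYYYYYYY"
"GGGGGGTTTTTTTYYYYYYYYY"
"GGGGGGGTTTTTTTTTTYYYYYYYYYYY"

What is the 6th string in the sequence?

Term n consists of n+3 G's, followed by 3n-2 T's, followed by 2n+3 Y's, where the shown terms are n = 2, 3, 4.
At n = 7 the blocks have lengths 10, 19, 17.

GGGGGGGGGGTTTTTTTTTTTTTTTTTTTYYYYYYYYYYYYYYYYY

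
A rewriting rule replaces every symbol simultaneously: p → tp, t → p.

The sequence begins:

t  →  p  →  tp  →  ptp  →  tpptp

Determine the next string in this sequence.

ptptpptp

Rewriting each symbol of tpptp: t→p, p→tp, p→tp, t→p, p→tp, which concatenates to p tp tp p tp.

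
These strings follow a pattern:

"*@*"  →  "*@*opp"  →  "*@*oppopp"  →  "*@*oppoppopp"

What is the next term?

The strings grow by a fixed suffix opp each time.
Applying this once more to *@*oppoppopp:

*@*oppoppoppopp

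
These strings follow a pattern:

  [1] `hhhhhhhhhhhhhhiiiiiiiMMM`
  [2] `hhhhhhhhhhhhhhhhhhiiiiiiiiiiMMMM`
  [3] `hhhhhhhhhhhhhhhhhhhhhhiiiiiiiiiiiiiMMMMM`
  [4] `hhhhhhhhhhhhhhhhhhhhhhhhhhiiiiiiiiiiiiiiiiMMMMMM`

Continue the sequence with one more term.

Each string has the form h^{4n+2} i^{3n-2} M^{n}, where the shown terms are n = 3, 4, 5, 6.
At n = 7 the blocks have lengths 30, 19, 7.

hhhhhhhhhhhhhhhhhhhhhhhhhhhhhhiiiiiiiiiiiiiiiiiiiMMMMMMM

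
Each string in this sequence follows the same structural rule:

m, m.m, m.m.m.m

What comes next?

m.m.m.m.m.m.m.m

s(k+1) = s(k)·.·s(k) — each term doubles the last with '.' between the halves.
So the next term is two copies of m.m.m.m with '.' between the halves.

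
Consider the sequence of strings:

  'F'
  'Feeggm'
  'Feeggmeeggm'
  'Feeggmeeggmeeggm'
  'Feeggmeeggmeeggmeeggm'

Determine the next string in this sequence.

Every step adds eeggm to the end: s(k+1) = s(k)·eeggm.
One more step from Feeggmeeggmeeggmeeggm gives the answer.

Feeggmeeggmeeggmeeggmeeggm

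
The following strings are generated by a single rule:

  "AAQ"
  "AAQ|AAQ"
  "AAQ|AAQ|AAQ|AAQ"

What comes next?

AAQ|AAQ|AAQ|AAQ|AAQ|AAQ|AAQ|AAQ

s(k+1) = s(k)·|·s(k) — each term doubles the last with '|' between the halves.
One more doubling of AAQ|AAQ|AAQ|AAQ gives the answer.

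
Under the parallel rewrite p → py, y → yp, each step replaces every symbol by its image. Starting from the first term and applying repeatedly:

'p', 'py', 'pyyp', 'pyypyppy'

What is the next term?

Expanding pyypyppy: p→py, y→yp, y→yp, p→py, y→yp, p→py, p→py, y→yp. Concatenated: py yp yp py yp py py yp.

pyypyppyyppypyyp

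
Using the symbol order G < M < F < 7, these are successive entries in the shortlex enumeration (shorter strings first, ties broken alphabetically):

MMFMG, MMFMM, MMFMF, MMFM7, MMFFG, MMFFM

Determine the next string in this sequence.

Treat MMFFM as a base-4 numeral over the given alphabet and add one, carrying through any trailing 7's.

MMFFF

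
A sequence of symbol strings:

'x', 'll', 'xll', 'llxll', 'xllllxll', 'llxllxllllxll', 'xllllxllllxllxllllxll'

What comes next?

Each term (from the third on) is the two preceding terms concatenated in order: term 3 = x·ll = xll.
So term 8 is llxllxllllxll·xllllxllllxllxllllxll.

llxllxllllxllxllllxllllxllxllllxll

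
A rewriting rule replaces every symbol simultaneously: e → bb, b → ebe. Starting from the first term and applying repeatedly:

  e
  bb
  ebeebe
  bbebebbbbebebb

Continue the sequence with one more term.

ebeebebbebebbebeebeebeebebbebebbebeebe

φ(bbebebbbbebebb) expands symbol-by-symbol to ebe ebe bb ebe bb ebe ebe ebe ebe bb ebe bb ebe ebe; joining the 14 pieces gives the next term.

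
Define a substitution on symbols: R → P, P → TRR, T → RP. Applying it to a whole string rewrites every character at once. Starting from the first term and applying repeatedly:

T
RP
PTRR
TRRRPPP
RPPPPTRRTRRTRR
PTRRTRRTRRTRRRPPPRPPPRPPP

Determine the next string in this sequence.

TRRRPPPRPPPRPPPRPPPPTRRTRRTRRPTRRTRRTRRPTRRTRRTRR

Applying the rule to each of the 25 symbols of PTRRTRRTRRTRRRPPPRPPPRPPP gives the pieces TRR RP P P RP P P RP P P RP P P P TRR TRR TRR P TRR TRR TRR P TRR TRR TRR, which concatenate to the answer.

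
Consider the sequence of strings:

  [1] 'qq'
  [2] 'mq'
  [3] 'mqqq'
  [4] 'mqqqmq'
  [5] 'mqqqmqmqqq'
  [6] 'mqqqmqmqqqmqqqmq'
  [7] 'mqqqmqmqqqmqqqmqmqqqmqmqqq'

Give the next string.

Each term (from the third on) is the previous term followed by the one before it: term 3 = mq·qq = mqqq.
The next term joins mqqqmqmqqqmqqqmqmqqqmqmqqq and mqqqmqmqqqmqqqmq.

mqqqmqmqqqmqqqmqmqqqmqmqqqmqqqmqmqqqmqqqmq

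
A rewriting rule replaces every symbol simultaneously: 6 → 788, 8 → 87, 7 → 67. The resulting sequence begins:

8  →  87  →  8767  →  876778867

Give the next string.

87677886767878778867

Apply φ to 876778867 symbol by symbol: 8→87, 7→67, 6→788, 7→67, 7→67, 8→87, 8→87, 6→788, 7→67; joined: 87 67 788 67 67 87 87 788 67.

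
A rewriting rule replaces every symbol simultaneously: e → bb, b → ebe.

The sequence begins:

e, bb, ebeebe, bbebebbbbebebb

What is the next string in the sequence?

Rewriting the 14 symbols of bbebebbbbebebb one by one yields ebe ebe bb ebe bb ebe ebe ebe ebe bb ebe bb ebe ebe; concatenated:

ebeebebbebebbebeebeebeebebbebebbebeebe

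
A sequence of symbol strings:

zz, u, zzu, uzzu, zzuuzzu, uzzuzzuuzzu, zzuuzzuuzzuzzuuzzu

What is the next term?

This is a Fibonacci-style word recurrence s(k) = s(k−2)·s(k−1): e.g. zz·u = zzu.
Continuing: uzzuzzuuzzu · zzuuzzuuzzuzzuuzzu gives term 8.

uzzuzzuuzzuzzuuzzuuzzuzzuuzzu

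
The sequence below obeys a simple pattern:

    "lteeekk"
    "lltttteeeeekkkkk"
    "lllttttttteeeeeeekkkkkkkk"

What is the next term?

lllltttttttttteeeeeeeeekkkkkkkkkkk

The n-th term is n l's then 3n-2 t's then 2n+1 e's then 3n-1 k's (n = 1, 2, …).
Setting n = 4 gives 4, 10, 9, 11 characters in each block.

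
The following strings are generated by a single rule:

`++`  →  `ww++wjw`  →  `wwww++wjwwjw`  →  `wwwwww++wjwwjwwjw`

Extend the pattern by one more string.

s(k+1) = ww·s(k)·wjw, so each term gains ww as a prefix and wjw as a suffix.
One more step from wwwwww++wjwwjwwjw gives the answer.

wwwwwwww++wjwwjwwjwwjw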